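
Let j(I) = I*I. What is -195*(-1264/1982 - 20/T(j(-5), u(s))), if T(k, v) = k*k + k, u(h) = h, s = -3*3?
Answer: 129186/991 ≈ 130.36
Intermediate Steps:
s = -9
j(I) = I²
T(k, v) = k + k² (T(k, v) = k² + k = k + k²)
-195*(-1264/1982 - 20/T(j(-5), u(s))) = -195*(-1264/1982 - 20*1/(25*(1 + (-5)²))) = -195*(-1264*1/1982 - 20*1/(25*(1 + 25))) = -195*(-632/991 - 20/(25*26)) = -195*(-632/991 - 20/650) = -195*(-632/991 - 20*1/650) = -195*(-632/991 - 2/65) = -195*(-43062/64415) = 129186/991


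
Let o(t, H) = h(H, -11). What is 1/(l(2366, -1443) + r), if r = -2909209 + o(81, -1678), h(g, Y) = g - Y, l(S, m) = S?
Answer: -1/2908510 ≈ -3.4382e-7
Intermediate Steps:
o(t, H) = 11 + H (o(t, H) = H - 1*(-11) = H + 11 = 11 + H)
r = -2910876 (r = -2909209 + (11 - 1678) = -2909209 - 1667 = -2910876)
1/(l(2366, -1443) + r) = 1/(2366 - 2910876) = 1/(-2908510) = -1/2908510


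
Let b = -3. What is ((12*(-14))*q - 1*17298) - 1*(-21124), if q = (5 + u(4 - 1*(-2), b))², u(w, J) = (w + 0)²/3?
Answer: -44726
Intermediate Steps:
u(w, J) = w²/3 (u(w, J) = w²*(⅓) = w²/3)
q = 289 (q = (5 + (4 - 1*(-2))²/3)² = (5 + (4 + 2)²/3)² = (5 + (⅓)*6²)² = (5 + (⅓)*36)² = (5 + 12)² = 17² = 289)
((12*(-14))*q - 1*17298) - 1*(-21124) = ((12*(-14))*289 - 1*17298) - 1*(-21124) = (-168*289 - 17298) + 21124 = (-48552 - 17298) + 21124 = -65850 + 21124 = -44726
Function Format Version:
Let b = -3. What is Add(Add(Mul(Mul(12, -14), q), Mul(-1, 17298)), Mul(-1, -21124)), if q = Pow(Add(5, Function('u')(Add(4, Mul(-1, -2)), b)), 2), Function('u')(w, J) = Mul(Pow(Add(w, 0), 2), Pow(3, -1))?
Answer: -44726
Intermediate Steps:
Function('u')(w, J) = Mul(Rational(1, 3), Pow(w, 2)) (Function('u')(w, J) = Mul(Pow(w, 2), Rational(1, 3)) = Mul(Rational(1, 3), Pow(w, 2)))
q = 289 (q = Pow(Add(5, Mul(Rational(1, 3), Pow(Add(4, Mul(-1, -2)), 2))), 2) = Pow(Add(5, Mul(Rational(1, 3), Pow(Add(4, 2), 2))), 2) = Pow(Add(5, Mul(Rational(1, 3), Pow(6, 2))), 2) = Pow(Add(5, Mul(Rational(1, 3), 36)), 2) = Pow(Add(5, 12), 2) = Pow(17, 2) = 289)
Add(Add(Mul(Mul(12, -14), q), Mul(-1, 17298)), Mul(-1, -21124)) = Add(Add(Mul(Mul(12, -14), 289), Mul(-1, 17298)), Mul(-1, -21124)) = Add(Add(Mul(-168, 289), -17298), 21124) = Add(Add(-48552, -17298), 21124) = Add(-65850, 21124) = -44726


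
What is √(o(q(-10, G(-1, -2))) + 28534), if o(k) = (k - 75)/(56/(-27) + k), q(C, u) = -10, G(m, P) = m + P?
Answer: √3033227554/326 ≈ 168.94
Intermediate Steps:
G(m, P) = P + m
o(k) = (-75 + k)/(-56/27 + k) (o(k) = (-75 + k)/(56*(-1/27) + k) = (-75 + k)/(-56/27 + k))
√(o(q(-10, G(-1, -2))) + 28534) = √(27*(-75 - 10)/(-56 + 27*(-10)) + 28534) = √(27*(-85)/(-56 - 270) + 28534) = √(27*(-85)/(-326) + 28534) = √(27*(-1/326)*(-85) + 28534) = √(2295/326 + 28534) = √(9304379/326) = √3033227554/326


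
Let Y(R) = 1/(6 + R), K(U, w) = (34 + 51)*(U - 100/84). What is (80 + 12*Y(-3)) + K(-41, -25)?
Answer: -73546/21 ≈ -3502.2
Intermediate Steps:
K(U, w) = -2125/21 + 85*U (K(U, w) = 85*(U - 100*1/84) = 85*(U - 25/21) = 85*(-25/21 + U) = -2125/21 + 85*U)
(80 + 12*Y(-3)) + K(-41, -25) = (80 + 12/(6 - 3)) + (-2125/21 + 85*(-41)) = (80 + 12/3) + (-2125/21 - 3485) = (80 + 12*(⅓)) - 75310/21 = (80 + 4) - 75310/21 = 84 - 75310/21 = -73546/21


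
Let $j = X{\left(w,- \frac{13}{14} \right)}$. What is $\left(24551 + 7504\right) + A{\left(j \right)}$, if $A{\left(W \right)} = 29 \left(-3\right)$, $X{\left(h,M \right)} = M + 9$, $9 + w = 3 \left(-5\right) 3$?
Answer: $31968$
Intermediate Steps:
$w = -54$ ($w = -9 + 3 \left(-5\right) 3 = -9 - 45 = -54$)
$X{\left(h,M \right)} = 9 + M$
$j = \frac{113}{14}$ ($j = 9 - \frac{13}{14} = \frac{113}{14} \approx 8.0714$)
$A{\left(W \right)} = -87$
$\left(24551 + 7504\right) + A{\left(j \right)} = \left(24551 + 7504\right) - 87 = 32055 - 87 = 31968$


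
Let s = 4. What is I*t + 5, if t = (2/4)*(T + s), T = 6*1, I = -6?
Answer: -25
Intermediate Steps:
T = 6
t = 5 (t = (2/4)*(6 + 4) = (2*(¼))*10 = (½)*10 = 5)
I*t + 5 = -6*5 + 5 = -30 + 5 = -25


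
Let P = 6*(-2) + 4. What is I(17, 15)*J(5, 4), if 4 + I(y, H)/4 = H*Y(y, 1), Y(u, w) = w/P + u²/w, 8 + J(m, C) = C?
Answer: -69266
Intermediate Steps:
P = -8 (P = -12 + 4 = -8)
J(m, C) = -8 + C
Y(u, w) = -w/8 + u²/w (Y(u, w) = w/(-8) + u²/w = w*(-⅛) + u²/w = -w/8 + u²/w)
I(y, H) = -16 + 4*H*(-⅛ + y²) (I(y, H) = -16 + 4*(H*(-⅛*1 + y²/1)) = -16 + 4*(H*(-⅛ + y²*1)) = -16 + 4*(H*(-⅛ + y²)) = -16 + 4*H*(-⅛ + y²))
I(17, 15)*J(5, 4) = (-16 + (½)*15*(-1 + 8*17²))*(-8 + 4) = (-16 + (½)*15*(-1 + 8*289))*(-4) = (-16 + (½)*15*(-1 + 2312))*(-4) = (-16 + (½)*15*2311)*(-4) = (-16 + 34665/2)*(-4) = (34633/2)*(-4) = -69266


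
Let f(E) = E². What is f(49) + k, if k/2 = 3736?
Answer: 9873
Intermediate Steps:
k = 7472 (k = 2*3736 = 7472)
f(49) + k = 49² + 7472 = 2401 + 7472 = 9873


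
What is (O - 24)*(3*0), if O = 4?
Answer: 0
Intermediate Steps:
(O - 24)*(3*0) = (4 - 24)*(3*0) = -20*0 = 0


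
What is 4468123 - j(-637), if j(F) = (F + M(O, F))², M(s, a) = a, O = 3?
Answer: 2845047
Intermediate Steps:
j(F) = 4*F² (j(F) = (F + F)² = (2*F)² = 4*F²)
4468123 - j(-637) = 4468123 - 4*(-637)² = 4468123 - 4*405769 = 4468123 - 1*1623076 = 4468123 - 1623076 = 2845047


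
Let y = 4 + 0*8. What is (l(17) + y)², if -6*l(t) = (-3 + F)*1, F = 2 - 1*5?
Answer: 25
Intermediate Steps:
F = -3 (F = 2 - 5 = -3)
y = 4 (y = 4 + 0 = 4)
l(t) = 1 (l(t) = -(-3 - 3)/6 = -(-1) = -⅙*(-6) = 1)
(l(17) + y)² = (1 + 4)² = 5² = 25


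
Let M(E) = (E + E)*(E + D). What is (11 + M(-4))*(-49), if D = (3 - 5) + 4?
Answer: -1323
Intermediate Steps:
D = 2 (D = -2 + 4 = 2)
M(E) = 2*E*(2 + E) (M(E) = (E + E)*(E + 2) = (2*E)*(2 + E) = 2*E*(2 + E))
(11 + M(-4))*(-49) = (11 + 2*(-4)*(2 - 4))*(-49) = (11 + 2*(-4)*(-2))*(-49) = (11 + 16)*(-49) = 27*(-49) = -1323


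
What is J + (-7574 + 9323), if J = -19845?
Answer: -18096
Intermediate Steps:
J + (-7574 + 9323) = -19845 + (-7574 + 9323) = -19845 + 1749 = -18096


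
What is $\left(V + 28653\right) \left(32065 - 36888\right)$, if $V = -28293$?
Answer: $-1736280$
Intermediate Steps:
$\left(V + 28653\right) \left(32065 - 36888\right) = \left(-28293 + 28653\right) \left(32065 - 36888\right) = 360 \left(-4823\right) = -1736280$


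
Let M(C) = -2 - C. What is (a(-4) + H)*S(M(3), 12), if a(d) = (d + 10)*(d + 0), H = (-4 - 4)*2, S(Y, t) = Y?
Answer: 200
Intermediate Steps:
H = -16 (H = -8*2 = -16)
a(d) = d*(10 + d) (a(d) = (10 + d)*d = d*(10 + d))
(a(-4) + H)*S(M(3), 12) = (-4*(10 - 4) - 16)*(-2 - 1*3) = (-4*6 - 16)*(-2 - 3) = (-24 - 16)*(-5) = -40*(-5) = 200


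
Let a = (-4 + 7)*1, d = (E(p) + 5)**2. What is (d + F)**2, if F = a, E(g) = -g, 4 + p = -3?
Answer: 21609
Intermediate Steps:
p = -7 (p = -4 - 3 = -7)
d = 144 (d = (-1*(-7) + 5)**2 = (7 + 5)**2 = 12**2 = 144)
a = 3 (a = 3*1 = 3)
F = 3
(d + F)**2 = (144 + 3)**2 = 147**2 = 21609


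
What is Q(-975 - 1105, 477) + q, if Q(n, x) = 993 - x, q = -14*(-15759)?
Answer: 221142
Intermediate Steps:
q = 220626
Q(-975 - 1105, 477) + q = (993 - 1*477) + 220626 = (993 - 477) + 220626 = 516 + 220626 = 221142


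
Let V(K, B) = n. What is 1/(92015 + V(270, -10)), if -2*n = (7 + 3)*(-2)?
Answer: 1/92025 ≈ 1.0867e-5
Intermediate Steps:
n = 10 (n = -(7 + 3)*(-2)/2 = -5*(-2) = -1/2*(-20) = 10)
V(K, B) = 10
1/(92015 + V(270, -10)) = 1/(92015 + 10) = 1/92025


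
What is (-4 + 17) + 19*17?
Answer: 336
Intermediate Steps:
(-4 + 17) + 19*17 = 13 + 323 = 336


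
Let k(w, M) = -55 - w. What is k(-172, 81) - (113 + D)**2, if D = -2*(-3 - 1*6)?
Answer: -17044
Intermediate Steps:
D = 18 (D = -2*(-3 - 6) = -2*(-9) = 18)
k(-172, 81) - (113 + D)**2 = (-55 - 1*(-172)) - (113 + 18)**2 = (-55 + 172) - 1*131**2 = 117 - 1*17161 = 117 - 17161 = -17044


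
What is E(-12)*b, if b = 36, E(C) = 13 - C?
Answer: 900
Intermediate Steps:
E(-12)*b = (13 - 1*(-12))*36 = (13 + 12)*36 = 25*36 = 900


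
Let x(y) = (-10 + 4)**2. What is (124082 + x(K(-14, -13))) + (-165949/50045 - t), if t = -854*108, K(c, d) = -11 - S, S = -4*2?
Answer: 10827069801/50045 ≈ 2.1635e+5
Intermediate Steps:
S = -8
K(c, d) = -3 (K(c, d) = -11 - 1*(-8) = -11 + 8 = -3)
x(y) = 36 (x(y) = (-6)**2 = 36)
t = -92232
(124082 + x(K(-14, -13))) + (-165949/50045 - t) = (124082 + 36) + (-165949/50045 - 1*(-92232)) = 124118 + (-165949*1/50045 + 92232) = 124118 + (-165949/50045 + 92232) = 124118 + 4615584491/50045 = 10827069801/50045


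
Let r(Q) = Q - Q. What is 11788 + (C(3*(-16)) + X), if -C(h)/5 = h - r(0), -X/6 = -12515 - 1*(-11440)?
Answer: 18478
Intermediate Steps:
r(Q) = 0
X = 6450 (X = -6*(-12515 - 1*(-11440)) = -6*(-12515 + 11440) = -6*(-1075) = 6450)
C(h) = -5*h (C(h) = -5*(h - 1*0) = -5*(h + 0) = -5*h)
11788 + (C(3*(-16)) + X) = 11788 + (-15*(-16) + 6450) = 11788 + (-5*(-48) + 6450) = 11788 + (240 + 6450) = 11788 + 6690 = 18478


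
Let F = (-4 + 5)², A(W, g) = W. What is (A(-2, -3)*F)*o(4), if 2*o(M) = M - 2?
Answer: -2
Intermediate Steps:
o(M) = -1 + M/2 (o(M) = (M - 2)/2 = (-2 + M)/2 = -1 + M/2)
F = 1 (F = 1² = 1)
(A(-2, -3)*F)*o(4) = (-2*1)*(-1 + (½)*4) = -2*(-1 + 2) = -2*1 = -2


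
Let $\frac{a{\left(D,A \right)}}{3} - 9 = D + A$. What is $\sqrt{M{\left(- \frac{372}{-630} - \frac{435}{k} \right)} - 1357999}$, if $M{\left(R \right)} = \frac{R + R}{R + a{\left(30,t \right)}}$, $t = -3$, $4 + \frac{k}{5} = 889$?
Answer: $\frac{i \sqrt{613449573873369437}}{672109} \approx 1165.3 i$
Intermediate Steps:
$k = 4425$ ($k = -20 + 5 \cdot 889 = -20 + 4445 = 4425$)
$a{\left(D,A \right)} = 27 + 3 A + 3 D$ ($a{\left(D,A \right)} = 27 + 3 \left(D + A\right) = 27 + 3 \left(A + D\right) = 27 + \left(3 A + 3 D\right) = 27 + 3 A + 3 D$)
$M{\left(R \right)} = \frac{2 R}{108 + R}$ ($M{\left(R \right)} = \frac{R + R}{R + \left(27 + 3 \left(-3\right) + 3 \cdot 30\right)} = \frac{2 R}{R + \left(27 - 9 + 90\right)} = \frac{2 R}{R + 108} = \frac{2 R}{108 + R}$)
$\sqrt{M{\left(- \frac{372}{-630} - \frac{435}{k} \right)} - 1357999} = \sqrt{\frac{2 \left(- \frac{372}{-630} - \frac{435}{4425}\right)}{108 - \left(- \frac{62}{105} + \frac{29}{295}\right)} - 1357999} = \sqrt{\frac{2 \left(\left(-372\right) \left(- \frac{1}{630}\right) - \frac{29}{295}\right)}{108 - - \frac{3049}{6195}} - 1357999} = \sqrt{\frac{2 \left(\frac{62}{105} - \frac{29}{295}\right)}{108 + \left(\frac{62}{105} - \frac{29}{295}\right)} - 1357999} = \sqrt{2 \cdot \frac{3049}{6195} \frac{1}{108 + \frac{3049}{6195}} - 1357999} = \sqrt{2 \cdot \frac{3049}{6195} \frac{1}{\frac{672109}{6195}} - 1357999} = \sqrt{2 \cdot \frac{3049}{6195} \cdot \frac{6195}{672109} - 1357999} = \sqrt{\frac{6098}{672109} - 1357999} = \sqrt{- \frac{912723343793}{672109}} = \frac{i \sqrt{613449573873369437}}{672109}$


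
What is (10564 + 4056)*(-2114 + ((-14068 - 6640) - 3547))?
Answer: -385514780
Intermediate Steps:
(10564 + 4056)*(-2114 + ((-14068 - 6640) - 3547)) = 14620*(-2114 + (-20708 - 3547)) = 14620*(-2114 - 24255) = 14620*(-26369) = -385514780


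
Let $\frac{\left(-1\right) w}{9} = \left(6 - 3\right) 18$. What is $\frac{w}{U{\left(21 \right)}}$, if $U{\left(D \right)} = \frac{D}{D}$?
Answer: $-486$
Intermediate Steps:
$U{\left(D \right)} = 1$
$w = -486$ ($w = - 9 \left(6 - 3\right) 18 = - 9 \cdot 3 \cdot 18 = \left(-9\right) 54 = -486$)
$\frac{w}{U{\left(21 \right)}} = - \frac{486}{1} = \left(-486\right) 1 = -486$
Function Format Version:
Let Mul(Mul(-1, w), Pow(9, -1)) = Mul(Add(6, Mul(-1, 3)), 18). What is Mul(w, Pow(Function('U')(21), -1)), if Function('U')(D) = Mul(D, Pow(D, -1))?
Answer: -486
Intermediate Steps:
Function('U')(D) = 1
w = -486 (w = Mul(-9, Mul(Add(6, Mul(-1, 3)), 18)) = Mul(-9, Mul(Add(6, -3), 18)) = Mul(-9, Mul(3, 18)) = Mul(-9, 54) = -486)
Mul(w, Pow(Function('U')(21), -1)) = Mul(-486, Pow(1, -1)) = Mul(-486, 1) = -486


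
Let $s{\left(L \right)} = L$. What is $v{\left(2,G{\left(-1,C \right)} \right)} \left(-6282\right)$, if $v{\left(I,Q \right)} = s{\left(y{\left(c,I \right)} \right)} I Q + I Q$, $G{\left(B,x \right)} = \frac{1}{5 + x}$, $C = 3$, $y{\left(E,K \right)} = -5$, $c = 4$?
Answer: $6282$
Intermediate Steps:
$v{\left(I,Q \right)} = - 4 I Q$ ($v{\left(I,Q \right)} = - 5 I Q + I Q = - 4 I Q$)
$v{\left(2,G{\left(-1,C \right)} \right)} \left(-6282\right) = \left(-4\right) 2 \frac{1}{5 + 3} \left(-6282\right) = \left(-4\right) 2 \cdot \frac{1}{8} \left(-6282\right) = \left(-1\right) \left(-6282\right) = 6282$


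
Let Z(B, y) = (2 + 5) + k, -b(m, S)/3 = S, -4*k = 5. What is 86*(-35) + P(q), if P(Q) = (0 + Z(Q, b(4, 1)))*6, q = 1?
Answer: -5951/2 ≈ -2975.5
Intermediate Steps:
k = -5/4 (k = -1/4*5 = -5/4 ≈ -1.2500)
b(m, S) = -3*S
Z(B, y) = 23/4 (Z(B, y) = (2 + 5) - 5/4 = 7 - 5/4 = 23/4)
P(Q) = 69/2 (P(Q) = (0 + 23/4)*6 = (23/4)*6 = 69/2)
86*(-35) + P(q) = 86*(-35) + 69/2 = -3010 + 69/2 = -5951/2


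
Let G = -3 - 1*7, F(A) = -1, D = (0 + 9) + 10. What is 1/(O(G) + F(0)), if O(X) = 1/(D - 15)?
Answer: -4/3 ≈ -1.3333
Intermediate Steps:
D = 19 (D = 9 + 10 = 19)
G = -10 (G = -3 - 7 = -10)
O(X) = ¼ (O(X) = 1/(19 - 15) = 1/4 = ¼)
1/(O(G) + F(0)) = 1/(¼ - 1) = 1/(-¾) = -4/3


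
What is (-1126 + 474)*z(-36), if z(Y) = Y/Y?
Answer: -652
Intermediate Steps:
z(Y) = 1
(-1126 + 474)*z(-36) = (-1126 + 474)*1 = -652*1 = -652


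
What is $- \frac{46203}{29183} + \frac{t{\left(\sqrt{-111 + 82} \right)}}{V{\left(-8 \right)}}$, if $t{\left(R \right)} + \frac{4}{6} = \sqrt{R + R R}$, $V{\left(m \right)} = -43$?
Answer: $- \frac{5901821}{3764607} - \frac{\sqrt[4]{29} \sqrt{i - \sqrt{29}}}{43} \approx -1.5793 - 0.12577 i$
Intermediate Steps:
$t{\left(R \right)} = - \frac{2}{3} + \sqrt{R + R^{2}}$ ($t{\left(R \right)} = - \frac{2}{3} + \sqrt{R + R R} = - \frac{2}{3} + \sqrt{R + R^{2}}$)
$- \frac{46203}{29183} + \frac{t{\left(\sqrt{-111 + 82} \right)}}{V{\left(-8 \right)}} = - \frac{46203}{29183} + \frac{- \frac{2}{3} + \sqrt{\sqrt{-111 + 82} \left(1 + \sqrt{-111 + 82}\right)}}{-43} = \left(-46203\right) \frac{1}{29183} + \left(- \frac{2}{3} + \sqrt{\sqrt{-29} \left(1 + \sqrt{-29}\right)}\right) \left(- \frac{1}{43}\right) = - \frac{46203}{29183} + \left(- \frac{2}{3} + \sqrt{i \sqrt{29} \left(1 + i \sqrt{29}\right)}\right) \left(- \frac{1}{43}\right) = - \frac{46203}{29183} + \left(- \frac{2}{3} + \sqrt[4]{29} \sqrt{i \left(1 + i \sqrt{29}\right)}\right) \left(- \frac{1}{43}\right) = - \frac{46203}{29183} + \left(\frac{2}{129} - \frac{\sqrt[4]{29} \sqrt{i \left(1 + i \sqrt{29}\right)}}{43}\right) = - \frac{5901821}{3764607} - \frac{\sqrt[4]{29} \sqrt{i \left(1 + i \sqrt{29}\right)}}{43}$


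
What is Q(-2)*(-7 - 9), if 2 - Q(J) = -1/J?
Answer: -24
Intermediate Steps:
Q(J) = 2 + 1/J (Q(J) = 2 - (-1)/J = 2 + 1/J)
Q(-2)*(-7 - 9) = (2 + 1/(-2))*(-7 - 9) = (2 - ½)*(-16) = (3/2)*(-16) = -24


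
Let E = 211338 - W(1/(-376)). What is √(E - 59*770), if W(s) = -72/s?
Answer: 2*√34709 ≈ 372.61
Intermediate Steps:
E = 184266 (E = 211338 - (-72)/(1/(-376)) = 211338 - (-72)/(-1/376) = 211338 - (-72)*(-376) = 211338 - 1*27072 = 211338 - 27072 = 184266)
√(E - 59*770) = √(184266 - 59*770) = √(184266 - 45430) = √138836 = 2*√34709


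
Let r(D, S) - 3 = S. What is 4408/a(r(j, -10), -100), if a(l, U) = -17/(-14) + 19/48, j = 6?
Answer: 1481088/541 ≈ 2737.7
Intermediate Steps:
r(D, S) = 3 + S
a(l, U) = 541/336 (a(l, U) = -17*(-1/14) + 19*(1/48) = 17/14 + 19/48 = 541/336)
4408/a(r(j, -10), -100) = 4408/(541/336) = 4408*(336/541) = 1481088/541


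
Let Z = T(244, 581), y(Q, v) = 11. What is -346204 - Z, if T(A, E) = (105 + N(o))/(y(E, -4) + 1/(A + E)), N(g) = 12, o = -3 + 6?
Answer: -3142244029/9076 ≈ -3.4621e+5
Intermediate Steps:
o = 3
T(A, E) = 117/(11 + 1/(A + E)) (T(A, E) = (105 + 12)/(11 + 1/(A + E)) = 117/(11 + 1/(A + E)))
Z = 96525/9076 (Z = 117*(244 + 581)/(1 + 11*244 + 11*581) = 117*825/(1 + 2684 + 6391) = 117*825/9076 = 117*(1/9076)*825 = 96525/9076 ≈ 10.635)
-346204 - Z = -346204 - 1*96525/9076 = -346204 - 96525/9076 = -3142244029/9076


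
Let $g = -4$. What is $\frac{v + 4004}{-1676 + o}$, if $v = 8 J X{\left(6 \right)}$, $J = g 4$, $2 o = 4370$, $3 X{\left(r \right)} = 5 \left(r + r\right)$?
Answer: $\frac{1444}{509} \approx 2.8369$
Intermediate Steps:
$X{\left(r \right)} = \frac{10 r}{3}$ ($X{\left(r \right)} = \frac{5 \left(r + r\right)}{3} = \frac{5 \cdot 2 r}{3} = \frac{10 r}{3}$)
$o = 2185$ ($o = \frac{1}{2} \cdot 4370 = 2185$)
$J = -16$ ($J = \left(-4\right) 4 = -16$)
$v = -2560$ ($v = 8 \left(-16\right) \frac{10}{3} \cdot 6 = \left(-128\right) 20 = -2560$)
$\frac{v + 4004}{-1676 + o} = \frac{-2560 + 4004}{-1676 + 2185} = \frac{1444}{509}$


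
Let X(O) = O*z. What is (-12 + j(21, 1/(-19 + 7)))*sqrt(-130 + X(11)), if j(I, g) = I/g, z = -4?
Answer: -264*I*sqrt(174) ≈ -3482.4*I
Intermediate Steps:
X(O) = -4*O (X(O) = O*(-4) = -4*O)
(-12 + j(21, 1/(-19 + 7)))*sqrt(-130 + X(11)) = (-12 + 21/(1/(-19 + 7)))*sqrt(-130 - 4*11) = (-12 + 21/(1/(-12)))*sqrt(-130 - 44) = (-12 + 21/(-1/12))*sqrt(-174) = (-12 + 21*(-12))*(I*sqrt(174)) = (-12 - 252)*(I*sqrt(174)) = -264*I*sqrt(174)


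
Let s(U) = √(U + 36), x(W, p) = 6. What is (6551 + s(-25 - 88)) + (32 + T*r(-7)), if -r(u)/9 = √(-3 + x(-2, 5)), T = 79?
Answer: 6583 - 711*√3 + I*√77 ≈ 5351.5 + 8.775*I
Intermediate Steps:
s(U) = √(36 + U)
r(u) = -9*√3 (r(u) = -9*√(-3 + 6) = -9*√3)
(6551 + s(-25 - 88)) + (32 + T*r(-7)) = (6551 + √(36 + (-25 - 88))) + (32 + 79*(-9*√3)) = (6551 + √(36 - 113)) + (32 - 711*√3) = (6551 + √(-77)) + (32 - 711*√3) = (6551 + I*√77) + (32 - 711*√3) = 6583 - 711*√3 + I*√77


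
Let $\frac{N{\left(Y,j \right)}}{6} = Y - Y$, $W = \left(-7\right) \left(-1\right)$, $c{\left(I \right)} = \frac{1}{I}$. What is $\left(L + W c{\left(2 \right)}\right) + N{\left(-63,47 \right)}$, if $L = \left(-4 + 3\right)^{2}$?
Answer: $\frac{9}{2} \approx 4.5$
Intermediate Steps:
$L = 1$ ($L = \left(-1\right)^{2} = 1$)
$W = 7$
$N{\left(Y,j \right)} = 0$ ($N{\left(Y,j \right)} = 6 \left(Y - Y\right) = 6 \cdot 0 = 0$)
$\left(L + W c{\left(2 \right)}\right) + N{\left(-63,47 \right)} = \left(1 + \frac{7}{2}\right) + 0 = \frac{9}{2} + 0 = \frac{9}{2}$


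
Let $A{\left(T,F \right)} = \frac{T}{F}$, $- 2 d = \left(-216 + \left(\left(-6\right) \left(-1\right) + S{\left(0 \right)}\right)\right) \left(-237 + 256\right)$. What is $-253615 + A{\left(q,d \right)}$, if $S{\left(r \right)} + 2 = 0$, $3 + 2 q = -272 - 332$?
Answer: $- \frac{1021561827}{4028} \approx -2.5362 \cdot 10^{5}$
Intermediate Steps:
$q = - \frac{607}{2}$ ($q = - \frac{3}{2} + \frac{-272 - 332}{2} = - \frac{3}{2} + \frac{1}{2} \left(-604\right) = - \frac{3}{2} - 302 = - \frac{607}{2} \approx -303.5$)
$S{\left(r \right)} = -2$ ($S{\left(r \right)} = -2 + 0 = -2$)
$d = 2014$ ($d = - \frac{\left(-216 - -4\right) \left(-237 + 256\right)}{2} = - \frac{\left(-216 + \left(6 - 2\right)\right) 19}{2} = - \frac{\left(-216 + 4\right) 19}{2} = - \frac{\left(-212\right) 19}{2} = \left(- \frac{1}{2}\right) \left(-4028\right) = 2014$)
$-253615 + A{\left(q,d \right)} = -253615 - \frac{607}{2 \cdot 2014} = -253615 - \frac{607}{4028} = - \frac{1021561827}{4028}$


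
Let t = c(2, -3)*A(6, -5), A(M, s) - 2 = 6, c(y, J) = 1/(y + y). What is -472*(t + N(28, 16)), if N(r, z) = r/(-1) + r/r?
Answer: 11800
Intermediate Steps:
c(y, J) = 1/(2*y)
A(M, s) = 8 (A(M, s) = 2 + 6 = 8)
t = 2 (t = ((½)/2)*8 = ((½)*(½))*8 = (¼)*8 = 2)
N(r, z) = 1 - r (N(r, z) = r*(-1) + 1 = -r + 1 = 1 - r)
-472*(t + N(28, 16)) = -472*(2 + (1 - 1*28)) = -472*(2 + (1 - 28)) = -472*(2 - 27) = -472*(-25) = 11800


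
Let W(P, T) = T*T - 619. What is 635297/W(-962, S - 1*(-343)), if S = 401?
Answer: 635297/552917 ≈ 1.1490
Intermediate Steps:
W(P, T) = -619 + T² (W(P, T) = T² - 619 = -619 + T²)
635297/W(-962, S - 1*(-343)) = 635297/(-619 + (401 - 1*(-343))²) = 635297/(-619 + (401 + 343)²) = 635297/(-619 + 744²) = 635297/(-619 + 553536) = 635297/552917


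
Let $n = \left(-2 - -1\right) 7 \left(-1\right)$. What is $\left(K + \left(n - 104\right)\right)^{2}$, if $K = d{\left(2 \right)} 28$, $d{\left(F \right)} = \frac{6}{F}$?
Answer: $169$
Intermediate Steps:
$K = 84$ ($K = \frac{6}{2} \cdot 28 = 6 \cdot \frac{1}{2} \cdot 28 = 3 \cdot 28 = 84$)
$n = 7$ ($n = \left(-2 + 1\right) 7 \left(-1\right) = \left(-1\right) 7 \left(-1\right) = \left(-7\right) \left(-1\right) = 7$)
$\left(K + \left(n - 104\right)\right)^{2} = \left(84 + \left(7 - 104\right)\right)^{2} = \left(84 - 97\right)^{2} = \left(-13\right)^{2} = 169$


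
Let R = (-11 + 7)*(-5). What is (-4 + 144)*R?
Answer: 2800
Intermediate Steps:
R = 20 (R = -4*(-5) = 20)
(-4 + 144)*R = (-4 + 144)*20 = 140*20 = 2800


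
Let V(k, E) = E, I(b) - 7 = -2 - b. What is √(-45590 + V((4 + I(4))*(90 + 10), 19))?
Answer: I*√45571 ≈ 213.47*I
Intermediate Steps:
I(b) = 5 - b (I(b) = 7 + (-2 - b) = 5 - b)
√(-45590 + V((4 + I(4))*(90 + 10), 19)) = √(-45590 + 19) = √(-45571) = I*√45571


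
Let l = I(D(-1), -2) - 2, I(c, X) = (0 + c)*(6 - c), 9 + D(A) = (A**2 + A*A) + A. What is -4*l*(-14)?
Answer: -6384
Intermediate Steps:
D(A) = -9 + A + 2*A**2 (D(A) = -9 + ((A**2 + A*A) + A) = -9 + ((A**2 + A**2) + A) = -9 + (2*A**2 + A) = -9 + (A + 2*A**2) = -9 + A + 2*A**2)
I(c, X) = c*(6 - c)
l = -114 (l = (-9 - 1 + 2*(-1)**2)*(6 - (-9 - 1 + 2*(-1)**2)) - 2 = (-9 - 1 + 2*1)*(6 - (-9 - 1 + 2*1)) - 2 = (-9 - 1 + 2)*(6 - (-9 - 1 + 2)) - 2 = -8*(6 - 1*(-8)) - 2 = -8*(6 + 8) - 2 = -8*14 - 2 = -112 - 2 = -114)
-4*l*(-14) = -4*(-114)*(-14) = 456*(-14) = -6384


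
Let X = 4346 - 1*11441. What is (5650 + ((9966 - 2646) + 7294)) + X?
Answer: 13169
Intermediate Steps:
X = -7095 (X = 4346 - 11441 = -7095)
(5650 + ((9966 - 2646) + 7294)) + X = (5650 + ((9966 - 2646) + 7294)) - 7095 = (5650 + (7320 + 7294)) - 7095 = (5650 + 14614) - 7095 = 20264 - 7095 = 13169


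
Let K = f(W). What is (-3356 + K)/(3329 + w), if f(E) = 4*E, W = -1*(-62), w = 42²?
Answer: -3108/5093 ≈ -0.61025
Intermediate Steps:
w = 1764
W = 62
K = 248 (K = 4*62 = 248)
(-3356 + K)/(3329 + w) = (-3356 + 248)/(3329 + 1764) = -3108/5093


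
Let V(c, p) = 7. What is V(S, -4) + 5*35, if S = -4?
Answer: 182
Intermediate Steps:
V(S, -4) + 5*35 = 7 + 5*35 = 7 + 175 = 182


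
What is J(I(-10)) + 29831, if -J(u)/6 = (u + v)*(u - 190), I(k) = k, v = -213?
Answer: -237769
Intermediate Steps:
J(u) = -6*(-213 + u)*(-190 + u) (J(u) = -6*(u - 213)*(u - 190) = -6*(-213 + u)*(-190 + u))
J(I(-10)) + 29831 = (-242820 - 6*(-10)**2 + 2418*(-10)) + 29831 = (-242820 - 6*100 - 24180) + 29831 = (-242820 - 600 - 24180) + 29831 = -267600 + 29831 = -237769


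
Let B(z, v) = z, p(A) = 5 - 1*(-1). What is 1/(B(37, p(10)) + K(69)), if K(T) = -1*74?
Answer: -1/37 ≈ -0.027027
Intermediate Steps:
p(A) = 6 (p(A) = 5 + 1 = 6)
K(T) = -74
1/(B(37, p(10)) + K(69)) = 1/(37 - 74) = 1/(-37) = -1/37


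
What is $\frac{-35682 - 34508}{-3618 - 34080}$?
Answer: $\frac{35095}{18849} \approx 1.8619$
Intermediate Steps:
$\frac{-35682 - 34508}{-3618 - 34080} = - \frac{70190}{-3618 - 34080} = - \frac{70190}{-37698} = \left(-70190\right) \left(- \frac{1}{37698}\right) = \frac{35095}{18849}$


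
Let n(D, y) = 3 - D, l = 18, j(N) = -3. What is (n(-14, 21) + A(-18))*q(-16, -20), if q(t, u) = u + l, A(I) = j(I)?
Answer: -28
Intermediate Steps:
A(I) = -3
q(t, u) = 18 + u (q(t, u) = u + 18 = 18 + u)
(n(-14, 21) + A(-18))*q(-16, -20) = ((3 - 1*(-14)) - 3)*(18 - 20) = ((3 + 14) - 3)*(-2) = (17 - 3)*(-2) = 14*(-2) = -28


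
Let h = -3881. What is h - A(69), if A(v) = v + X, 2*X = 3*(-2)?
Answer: -3947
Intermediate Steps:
X = -3 (X = (3*(-2))/2 = (½)*(-6) = -3)
A(v) = -3 + v (A(v) = v - 3 = -3 + v)
h - A(69) = -3881 - (-3 + 69) = -3881 - 1*66 = -3881 - 66 = -3947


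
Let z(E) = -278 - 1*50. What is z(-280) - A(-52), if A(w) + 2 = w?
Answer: -274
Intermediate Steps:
z(E) = -328 (z(E) = -278 - 50 = -328)
A(w) = -2 + w
z(-280) - A(-52) = -328 - (-2 - 52) = -328 - 1*(-54) = -328 + 54 = -274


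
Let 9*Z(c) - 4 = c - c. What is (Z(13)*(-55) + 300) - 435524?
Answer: -3917236/9 ≈ -4.3525e+5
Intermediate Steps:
Z(c) = 4/9 (Z(c) = 4/9 + (c - c)/9 = 4/9 + (⅑)*0 = 4/9 + 0 = 4/9)
(Z(13)*(-55) + 300) - 435524 = ((4/9)*(-55) + 300) - 435524 = (-220/9 + 300) - 435524 = 2480/9 - 435524 = -3917236/9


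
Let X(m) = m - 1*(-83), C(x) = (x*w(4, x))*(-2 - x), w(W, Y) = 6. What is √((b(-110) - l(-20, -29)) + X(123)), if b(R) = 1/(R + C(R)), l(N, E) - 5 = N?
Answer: 3*√1034282390/6490 ≈ 14.866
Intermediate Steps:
l(N, E) = 5 + N
C(x) = 6*x*(-2 - x) (C(x) = (x*6)*(-2 - x) = (6*x)*(-2 - x) = 6*x*(-2 - x))
X(m) = 83 + m (X(m) = m + 83 = 83 + m)
b(R) = 1/(R - 6*R*(2 + R))
√((b(-110) - l(-20, -29)) + X(123)) = √((-1/(-110*(11 + 6*(-110))) - (5 - 20)) + (83 + 123)) = √((-1*(-1/110)/(11 - 660) - 1*(-15)) + 206) = √((-1*(-1/110)/(-649) + 15) + 206) = √((-1*(-1/110)*(-1/649) + 15) + 206) = √((-1/71390 + 15) + 206) = √(1070849/71390 + 206) = √(15777189/71390) = 3*√1034282390/6490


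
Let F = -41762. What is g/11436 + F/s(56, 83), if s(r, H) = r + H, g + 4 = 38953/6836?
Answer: -3264805212301/10866532944 ≈ -300.45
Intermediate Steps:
g = 11609/6836 (g = -4 + 38953/6836 = 11609/6836 ≈ 1.6982)
s(r, H) = H + r
g/11436 + F/s(56, 83) = (11609/6836)/11436 - 41762/(83 + 56) = (11609/6836)*(1/11436) - 41762/139 = 11609/78176496 - 41762*1/139 = 11609/78176496 - 41762/139 = -3264805212301/10866532944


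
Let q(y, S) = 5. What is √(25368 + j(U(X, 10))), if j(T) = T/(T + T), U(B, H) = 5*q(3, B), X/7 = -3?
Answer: √101474/2 ≈ 159.27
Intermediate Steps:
X = -21 (X = 7*(-3) = -21)
U(B, H) = 25 (U(B, H) = 5*5 = 25)
j(T) = ½ (j(T) = T/((2*T)) = (1/(2*T))*T = ½)
√(25368 + j(U(X, 10))) = √(25368 + ½) = √(50737/2) = √101474/2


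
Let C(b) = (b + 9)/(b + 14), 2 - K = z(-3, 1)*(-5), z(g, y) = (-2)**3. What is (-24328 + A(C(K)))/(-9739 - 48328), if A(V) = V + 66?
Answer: 582259/1393608 ≈ 0.41781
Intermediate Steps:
z(g, y) = -8
K = -38 (K = 2 - (-8)*(-5) = 2 - 1*40 = 2 - 40 = -38)
C(b) = (9 + b)/(14 + b)
A(V) = 66 + V
(-24328 + A(C(K)))/(-9739 - 48328) = (-24328 + (66 + (9 - 38)/(14 - 38)))/(-9739 - 48328) = (-24328 + (66 - 29/(-24)))/(-58067) = (-24328 + (66 - 1/24*(-29)))*(-1/58067) = (-24328 + (66 + 29/24))*(-1/58067) = (-24328 + 1613/24)*(-1/58067) = -582259/24*(-1/58067) = 582259/1393608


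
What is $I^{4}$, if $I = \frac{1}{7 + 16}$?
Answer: $\frac{1}{279841} \approx 3.5735 \cdot 10^{-6}$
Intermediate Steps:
$I = \frac{1}{23} \approx 0.043478$
$I^{4} = \left(\frac{1}{23}\right)^{4} = \frac{1}{279841}$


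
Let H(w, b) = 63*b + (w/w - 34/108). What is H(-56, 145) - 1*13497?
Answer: -235511/54 ≈ -4361.3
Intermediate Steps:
H(w, b) = 37/54 + 63*b (H(w, b) = 63*b + (1 - 34*1/108) = 63*b + (1 - 17/54) = 63*b + 37/54 = 37/54 + 63*b)
H(-56, 145) - 1*13497 = (37/54 + 63*145) - 1*13497 = (37/54 + 9135) - 13497 = 493327/54 - 13497 = -235511/54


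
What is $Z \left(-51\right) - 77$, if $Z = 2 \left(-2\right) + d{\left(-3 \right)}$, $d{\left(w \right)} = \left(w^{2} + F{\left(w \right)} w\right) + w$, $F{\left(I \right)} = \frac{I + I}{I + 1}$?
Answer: $280$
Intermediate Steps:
$F{\left(I \right)} = \frac{2 I}{1 + I}$
$d{\left(w \right)} = w + w^{2} + \frac{2 w^{2}}{1 + w}$ ($d{\left(w \right)} = \left(w^{2} + \frac{2 w}{1 + w} w\right) + w = \left(w^{2} + \frac{2 w^{2}}{1 + w}\right) + w = w + w^{2} + \frac{2 w^{2}}{1 + w}$)
$Z = -7$ ($Z = 2 \left(-2\right) - \frac{3 \left(\left(1 - 3\right)^{2} + 2 \left(-3\right)\right)}{1 - 3} = -4 - \frac{3 \left(\left(-2\right)^{2} - 6\right)}{-2} = -4 - - \frac{3 \left(4 - 6\right)}{2} = -4 - \left(- \frac{3}{2}\right) \left(-2\right) = -4 - 3 = -7$)
$Z \left(-51\right) - 77 = \left(-7\right) \left(-51\right) - 77 = 357 - 77 = 280$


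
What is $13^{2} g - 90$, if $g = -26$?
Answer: $-4484$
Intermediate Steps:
$13^{2} g - 90 = 13^{2} \left(-26\right) - 90 = 169 \left(-26\right) - 90 = -4394 - 90 = -4484$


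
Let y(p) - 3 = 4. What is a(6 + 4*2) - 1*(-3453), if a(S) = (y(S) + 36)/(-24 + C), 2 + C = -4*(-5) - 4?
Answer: 34487/10 ≈ 3448.7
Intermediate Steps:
y(p) = 7 (y(p) = 3 + 4 = 7)
C = 14 (C = -2 + (-4*(-5) - 4) = -2 + (20 - 4) = -2 + 16 = 14)
a(S) = -43/10 (a(S) = (7 + 36)/(-24 + 14) = 43/(-10) = 43*(-⅒) = -43/10)
a(6 + 4*2) - 1*(-3453) = -43/10 - 1*(-3453) = -43/10 + 3453 = 34487/10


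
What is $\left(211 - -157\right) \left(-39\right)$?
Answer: $-14352$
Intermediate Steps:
$\left(211 - -157\right) \left(-39\right) = \left(211 + 157\right) \left(-39\right) = 368 \left(-39\right) = -14352$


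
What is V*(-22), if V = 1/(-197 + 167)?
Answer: 11/15 ≈ 0.73333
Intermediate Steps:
V = -1/30 (V = 1/(-30) = -1/30 ≈ -0.033333)
V*(-22) = -1/30*(-22) = 11/15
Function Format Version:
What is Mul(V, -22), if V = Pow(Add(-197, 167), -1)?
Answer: Rational(11, 15) ≈ 0.73333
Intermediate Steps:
V = Rational(-1, 30) (V = Pow(-30, -1) = Rational(-1, 30) ≈ -0.033333)
Mul(V, -22) = Mul(Rational(-1, 30), -22) = Rational(11, 15)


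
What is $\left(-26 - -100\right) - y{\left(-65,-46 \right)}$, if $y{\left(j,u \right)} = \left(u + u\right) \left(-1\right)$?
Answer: $-18$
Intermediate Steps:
$y{\left(j,u \right)} = - 2 u$ ($y{\left(j,u \right)} = 2 u \left(-1\right) = - 2 u$)
$\left(-26 - -100\right) - y{\left(-65,-46 \right)} = \left(-26 - -100\right) - \left(-2\right) \left(-46\right) = \left(-26 + 100\right) - 92 = 74 - 92 = -18$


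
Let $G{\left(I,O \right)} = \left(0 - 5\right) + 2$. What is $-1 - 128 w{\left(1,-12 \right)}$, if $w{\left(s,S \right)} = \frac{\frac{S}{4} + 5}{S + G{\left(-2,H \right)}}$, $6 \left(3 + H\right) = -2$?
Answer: $\frac{241}{15} \approx 16.067$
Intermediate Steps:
$H = - \frac{10}{3}$ ($H = -3 + \frac{1}{6} \left(-2\right) = -3 - \frac{1}{3} = - \frac{10}{3} \approx -3.3333$)
$G{\left(I,O \right)} = -3$ ($G{\left(I,O \right)} = -5 + 2 = -3$)
$w{\left(s,S \right)} = \frac{5 + \frac{S}{4}}{-3 + S}$ ($w{\left(s,S \right)} = \frac{\frac{S}{4} + 5}{S - 3} = \frac{S \frac{1}{4} + 5}{-3 + S} = \frac{\frac{S}{4} + 5}{-3 + S} = \frac{5 + \frac{S}{4}}{-3 + S}$)
$-1 - 128 w{\left(1,-12 \right)} = -1 - 128 \frac{20 - 12}{4 \left(-3 - 12\right)} = -1 - 128 \cdot \frac{1}{4} \frac{1}{-15} \cdot 8 = -1 - 128 \cdot \frac{1}{4} \left(- \frac{1}{15}\right) 8 = -1 - - \frac{256}{15} = -1 + \frac{256}{15} = \frac{241}{15}$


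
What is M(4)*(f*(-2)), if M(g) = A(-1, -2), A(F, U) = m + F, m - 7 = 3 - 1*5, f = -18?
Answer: 144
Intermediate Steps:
m = 5 (m = 7 + (3 - 1*5) = 7 + (3 - 5) = 7 - 2 = 5)
A(F, U) = 5 + F
M(g) = 4 (M(g) = 5 - 1 = 4)
M(4)*(f*(-2)) = 4*(-18*(-2)) = 4*36 = 144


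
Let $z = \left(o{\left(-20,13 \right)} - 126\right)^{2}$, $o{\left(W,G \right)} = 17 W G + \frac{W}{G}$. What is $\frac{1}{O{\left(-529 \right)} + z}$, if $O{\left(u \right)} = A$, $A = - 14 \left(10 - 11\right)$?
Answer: $\frac{169}{3494940290} \approx 4.8356 \cdot 10^{-8}$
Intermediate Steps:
$A = 14$ ($A = \left(-14\right) \left(-1\right) = 14$)
$O{\left(u \right)} = 14$
$o{\left(W,G \right)} = \frac{W}{G} + 17 G W$ ($o{\left(W,G \right)} = 17 G W + \frac{W}{G} = \frac{W}{G} + 17 G W$)
$z = \frac{3494937924}{169}$ ($z = \left(\left(- \frac{20}{13} + 17 \cdot 13 \left(-20\right)\right) - 126\right)^{2} = \left(\left(\left(-20\right) \frac{1}{13} - 4420\right) - 126\right)^{2} = \left(\left(- \frac{20}{13} - 4420\right) - 126\right)^{2} = \left(- \frac{57480}{13} - 126\right)^{2} = \left(- \frac{59118}{13}\right)^{2} = \frac{3494937924}{169} \approx 2.068 \cdot 10^{7}$)
$\frac{1}{O{\left(-529 \right)} + z} = \frac{1}{14 + \frac{3494937924}{169}} = \frac{1}{\frac{3494940290}{169}} = \frac{169}{3494940290}$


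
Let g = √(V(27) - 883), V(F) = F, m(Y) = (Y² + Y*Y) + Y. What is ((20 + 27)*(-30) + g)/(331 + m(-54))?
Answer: -1410/6109 + 2*I*√214/6109 ≈ -0.23081 + 0.0047892*I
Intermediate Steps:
m(Y) = Y + 2*Y² (m(Y) = (Y² + Y²) + Y = 2*Y² + Y = Y + 2*Y²)
g = 2*I*√214 (g = √(27 - 883) = √(-856) = 2*I*√214 ≈ 29.257*I)
((20 + 27)*(-30) + g)/(331 + m(-54)) = ((20 + 27)*(-30) + 2*I*√214)/(331 - 54*(1 + 2*(-54))) = (47*(-30) + 2*I*√214)/(331 - 54*(1 - 108)) = (-1410 + 2*I*√214)/(331 - 54*(-107)) = (-1410 + 2*I*√214)/(331 + 5778) = (-1410 + 2*I*√214)/6109 = (-1410 + 2*I*√214)*(1/6109) = -1410/6109 + 2*I*√214/6109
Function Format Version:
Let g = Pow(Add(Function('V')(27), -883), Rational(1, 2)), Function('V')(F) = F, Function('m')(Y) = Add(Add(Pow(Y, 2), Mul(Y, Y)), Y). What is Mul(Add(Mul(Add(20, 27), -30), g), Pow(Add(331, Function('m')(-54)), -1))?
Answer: Add(Rational(-1410, 6109), Mul(Rational(2, 6109), I, Pow(214, Rational(1, 2)))) ≈ Add(-0.23081, Mul(0.0047892, I))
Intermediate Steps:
Function('m')(Y) = Add(Y, Mul(2, Pow(Y, 2))) (Function('m')(Y) = Add(Add(Pow(Y, 2), Pow(Y, 2)), Y) = Add(Mul(2, Pow(Y, 2)), Y) = Add(Y, Mul(2, Pow(Y, 2))))
g = Mul(2, I, Pow(214, Rational(1, 2))) (g = Pow(Add(27, -883), Rational(1, 2)) = Pow(-856, Rational(1, 2)) = Mul(2, I, Pow(214, Rational(1, 2))) ≈ Mul(29.257, I))
Mul(Add(Mul(Add(20, 27), -30), g), Pow(Add(331, Function('m')(-54)), -1)) = Mul(Add(Mul(Add(20, 27), -30), Mul(2, I, Pow(214, Rational(1, 2)))), Pow(Add(331, Mul(-54, Add(1, Mul(2, -54)))), -1)) = Mul(Add(Mul(47, -30), Mul(2, I, Pow(214, Rational(1, 2)))), Pow(Add(331, Mul(-54, Add(1, -108))), -1)) = Mul(Add(-1410, Mul(2, I, Pow(214, Rational(1, 2)))), Pow(Add(331, Mul(-54, -107)), -1)) = Mul(Add(-1410, Mul(2, I, Pow(214, Rational(1, 2)))), Pow(Add(331, 5778), -1)) = Mul(Add(-1410, Mul(2, I, Pow(214, Rational(1, 2)))), Pow(6109, -1)) = Mul(Add(-1410, Mul(2, I, Pow(214, Rational(1, 2)))), Rational(1, 6109)) = Add(Rational(-1410, 6109), Mul(Rational(2, 6109), I, Pow(214, Rational(1, 2))))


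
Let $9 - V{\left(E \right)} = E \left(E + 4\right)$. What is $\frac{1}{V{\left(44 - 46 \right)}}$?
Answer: $\frac{1}{13} \approx 0.076923$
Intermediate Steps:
$V{\left(E \right)} = 9 - E \left(4 + E\right)$ ($V{\left(E \right)} = 9 - E \left(E + 4\right) = 9 - E \left(4 + E\right)$)
$\frac{1}{V{\left(44 - 46 \right)}} = \frac{1}{9 - \left(44 - 46\right)^{2} - 4 \left(44 - 46\right)} = \frac{1}{9 - \left(-2\right)^{2} - -8} = \frac{1}{9 - 4 + 8} = \frac{1}{13}$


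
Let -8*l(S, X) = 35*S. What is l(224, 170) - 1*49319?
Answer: -50299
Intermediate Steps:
l(S, X) = -35*S/8
l(224, 170) - 1*49319 = -35/8*224 - 1*49319 = -980 - 49319 = -50299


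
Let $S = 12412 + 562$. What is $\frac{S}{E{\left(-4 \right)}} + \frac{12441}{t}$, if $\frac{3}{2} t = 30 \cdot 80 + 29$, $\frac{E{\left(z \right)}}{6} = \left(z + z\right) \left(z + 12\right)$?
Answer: $- \frac{12173915}{466368} \approx -26.104$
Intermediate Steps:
$S = 12974$
$E{\left(z \right)} = 12 z \left(12 + z\right)$ ($E{\left(z \right)} = 6 \left(z + z\right) \left(z + 12\right) = 6 \cdot 2 z \left(12 + z\right) = 12 z \left(12 + z\right)$)
$t = \frac{4858}{3}$ ($t = \frac{2 \left(30 \cdot 80 + 29\right)}{3} = \frac{2 \left(2400 + 29\right)}{3} = \frac{2}{3} \cdot 2429 = \frac{4858}{3} \approx 1619.3$)
$\frac{S}{E{\left(-4 \right)}} + \frac{12441}{t} = \frac{12974}{12 \left(-4\right) \left(12 - 4\right)} + \frac{12441}{\frac{4858}{3}} = \frac{12974}{12 \left(-4\right) 8} + 12441 \cdot \frac{3}{4858} = \frac{12974}{-384} + \frac{37323}{4858} = 12974 \left(- \frac{1}{384}\right) + \frac{37323}{4858} = - \frac{6487}{192} + \frac{37323}{4858} = - \frac{12173915}{466368}$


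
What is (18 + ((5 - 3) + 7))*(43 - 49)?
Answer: -162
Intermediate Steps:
(18 + ((5 - 3) + 7))*(43 - 49) = (18 + (2 + 7))*(-6) = (18 + 9)*(-6) = 27*(-6) = -162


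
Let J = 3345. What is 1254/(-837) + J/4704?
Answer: -344339/437472 ≈ -0.78711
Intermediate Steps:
1254/(-837) + J/4704 = 1254/(-837) + 3345/4704 = 1254*(-1/837) + 3345*(1/4704) = -418/279 + 1115/1568 = -344339/437472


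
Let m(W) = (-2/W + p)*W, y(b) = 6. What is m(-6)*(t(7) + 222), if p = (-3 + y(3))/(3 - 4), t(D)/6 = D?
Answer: 4224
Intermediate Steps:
t(D) = 6*D
p = -3 (p = (-3 + 6)/(3 - 4) = 3/(-1) = 3*(-1) = -3)
m(W) = W*(-3 - 2/W) (m(W) = (-2/W - 3)*W = (-3 - 2/W)*W = W*(-3 - 2/W))
m(-6)*(t(7) + 222) = (-2 - 3*(-6))*(6*7 + 222) = (-2 + 18)*(42 + 222) = 16*264 = 4224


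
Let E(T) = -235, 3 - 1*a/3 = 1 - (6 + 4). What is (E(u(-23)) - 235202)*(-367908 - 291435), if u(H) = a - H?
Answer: 155233737891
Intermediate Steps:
a = 36 (a = 9 - 3*(1 - (6 + 4)) = 9 - 3*(1 - 1*10) = 9 - 3*(1 - 10) = 9 - 3*(-9) = 9 + 27 = 36)
u(H) = 36 - H
(E(u(-23)) - 235202)*(-367908 - 291435) = (-235 - 235202)*(-367908 - 291435) = -235437*(-659343) = 155233737891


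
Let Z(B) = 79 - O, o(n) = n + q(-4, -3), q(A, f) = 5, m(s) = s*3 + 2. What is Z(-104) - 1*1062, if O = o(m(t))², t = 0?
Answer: -1032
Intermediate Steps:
m(s) = 2 + 3*s (m(s) = 3*s + 2 = 2 + 3*s)
o(n) = 5 + n (o(n) = n + 5 = 5 + n)
O = 49 (O = (5 + (2 + 3*0))² = (5 + (2 + 0))² = (5 + 2)² = 7² = 49)
Z(B) = 30 (Z(B) = 79 - 1*49 = 79 - 49 = 30)
Z(-104) - 1*1062 = 30 - 1*1062 = 30 - 1062 = -1032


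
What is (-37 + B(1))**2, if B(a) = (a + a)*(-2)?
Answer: 1681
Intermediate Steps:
B(a) = -4*a (B(a) = (2*a)*(-2) = -4*a)
(-37 + B(1))**2 = (-37 - 4*1)**2 = (-37 - 4)**2 = (-41)**2 = 1681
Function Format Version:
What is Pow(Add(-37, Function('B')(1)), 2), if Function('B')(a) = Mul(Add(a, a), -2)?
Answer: 1681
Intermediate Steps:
Function('B')(a) = Mul(-4, a) (Function('B')(a) = Mul(Mul(2, a), -2) = Mul(-4, a))
Pow(Add(-37, Function('B')(1)), 2) = Pow(Add(-37, Mul(-4, 1)), 2) = Pow(Add(-37, -4), 2) = Pow(-41, 2) = 1681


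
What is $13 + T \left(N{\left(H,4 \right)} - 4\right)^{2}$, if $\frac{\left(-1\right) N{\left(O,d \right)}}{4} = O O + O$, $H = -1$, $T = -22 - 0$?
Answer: $-339$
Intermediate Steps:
$T = -22$ ($T = -22 + 0 = -22$)
$N{\left(O,d \right)} = - 4 O - 4 O^{2}$ ($N{\left(O,d \right)} = - 4 \left(O O + O\right) = - 4 \left(O^{2} + O\right) = - 4 \left(O + O^{2}\right) = - 4 O - 4 O^{2}$)
$13 + T \left(N{\left(H,4 \right)} - 4\right)^{2} = 13 - 22 \left(\left(-4\right) \left(-1\right) \left(1 - 1\right) - 4\right)^{2} = 13 - 22 \left(\left(-4\right) \left(-1\right) 0 - 4\right)^{2} = 13 - 22 \left(0 - 4\right)^{2} = 13 - 22 \left(-4\right)^{2} = 13 - 352 = -339$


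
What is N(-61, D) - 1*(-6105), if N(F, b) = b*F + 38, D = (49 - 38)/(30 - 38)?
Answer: 49815/8 ≈ 6226.9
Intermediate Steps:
D = -11/8 (D = 11/(-8) = 11*(-⅛) = -11/8 ≈ -1.3750)
N(F, b) = 38 + F*b (N(F, b) = F*b + 38 = 38 + F*b)
N(-61, D) - 1*(-6105) = (38 - 61*(-11/8)) - 1*(-6105) = (38 + 671/8) + 6105 = 975/8 + 6105 = 49815/8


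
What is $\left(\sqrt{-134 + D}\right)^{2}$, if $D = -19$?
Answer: $-153$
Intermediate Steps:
$\left(\sqrt{-134 + D}\right)^{2} = \left(\sqrt{-134 - 19}\right)^{2} = \left(\sqrt{-153}\right)^{2} = \left(3 i \sqrt{17}\right)^{2} = -153$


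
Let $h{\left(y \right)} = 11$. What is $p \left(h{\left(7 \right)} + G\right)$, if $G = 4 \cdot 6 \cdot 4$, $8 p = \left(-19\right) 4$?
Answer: $- \frac{2033}{2} \approx -1016.5$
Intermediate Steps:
$p = - \frac{19}{2}$ ($p = \frac{\left(-19\right) 4}{8} = \frac{1}{8} \left(-76\right) = - \frac{19}{2} \approx -9.5$)
$G = 96$ ($G = 24 \cdot 4 = 96$)
$p \left(h{\left(7 \right)} + G\right) = - \frac{19 \left(11 + 96\right)}{2} = \left(- \frac{19}{2}\right) 107 = - \frac{2033}{2}$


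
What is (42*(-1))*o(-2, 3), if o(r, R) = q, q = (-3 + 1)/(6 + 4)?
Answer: 42/5 ≈ 8.4000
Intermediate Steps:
q = -⅕ (q = -2/10 = -2*⅒ = -⅕ ≈ -0.20000)
o(r, R) = -⅕
(42*(-1))*o(-2, 3) = (42*(-1))*(-⅕) = -42*(-⅕) = 42/5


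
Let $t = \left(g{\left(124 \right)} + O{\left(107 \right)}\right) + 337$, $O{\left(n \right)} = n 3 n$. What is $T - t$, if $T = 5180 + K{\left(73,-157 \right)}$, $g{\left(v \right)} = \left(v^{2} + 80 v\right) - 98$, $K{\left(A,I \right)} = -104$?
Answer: $-54806$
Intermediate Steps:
$O{\left(n \right)} = 3 n^{2}$
$g{\left(v \right)} = -98 + v^{2} + 80 v$
$T = 5076$ ($T = 5180 - 104 = 5076$)
$t = 59882$ ($t = \left(\left(-98 + 124^{2} + 80 \cdot 124\right) + 3 \cdot 107^{2}\right) + 337 = \left(\left(-98 + 15376 + 9920\right) + 3 \cdot 11449\right) + 337 = \left(25198 + 34347\right) + 337 = 59545 + 337 = 59882$)
$T - t = 5076 - 59882 = -54806$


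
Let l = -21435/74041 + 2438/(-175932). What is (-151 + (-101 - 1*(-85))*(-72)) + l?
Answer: 6517627889417/6513090606 ≈ 1000.7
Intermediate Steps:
l = -1975807189/6513090606 (l = -21435*1/74041 + 2438*(-1/175932) = -21435/74041 - 1219/87966 = -1975807189/6513090606 ≈ -0.30336)
(-151 + (-101 - 1*(-85))*(-72)) + l = (-151 + (-101 - 1*(-85))*(-72)) - 1975807189/6513090606 = (-151 + (-101 + 85)*(-72)) - 1975807189/6513090606 = (-151 - 16*(-72)) - 1975807189/6513090606 = (-151 + 1152) - 1975807189/6513090606 = 1001 - 1975807189/6513090606 = 6517627889417/6513090606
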